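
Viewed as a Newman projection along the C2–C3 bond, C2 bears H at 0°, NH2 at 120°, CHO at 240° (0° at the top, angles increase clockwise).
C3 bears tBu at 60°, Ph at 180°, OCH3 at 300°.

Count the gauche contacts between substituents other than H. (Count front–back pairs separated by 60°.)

4

Non-H gauche pairs: NH2(120°)/tBu(60°); NH2(120°)/Ph(180°); CHO(240°)/Ph(180°); CHO(240°)/OCH3(300°) — 4 interactions.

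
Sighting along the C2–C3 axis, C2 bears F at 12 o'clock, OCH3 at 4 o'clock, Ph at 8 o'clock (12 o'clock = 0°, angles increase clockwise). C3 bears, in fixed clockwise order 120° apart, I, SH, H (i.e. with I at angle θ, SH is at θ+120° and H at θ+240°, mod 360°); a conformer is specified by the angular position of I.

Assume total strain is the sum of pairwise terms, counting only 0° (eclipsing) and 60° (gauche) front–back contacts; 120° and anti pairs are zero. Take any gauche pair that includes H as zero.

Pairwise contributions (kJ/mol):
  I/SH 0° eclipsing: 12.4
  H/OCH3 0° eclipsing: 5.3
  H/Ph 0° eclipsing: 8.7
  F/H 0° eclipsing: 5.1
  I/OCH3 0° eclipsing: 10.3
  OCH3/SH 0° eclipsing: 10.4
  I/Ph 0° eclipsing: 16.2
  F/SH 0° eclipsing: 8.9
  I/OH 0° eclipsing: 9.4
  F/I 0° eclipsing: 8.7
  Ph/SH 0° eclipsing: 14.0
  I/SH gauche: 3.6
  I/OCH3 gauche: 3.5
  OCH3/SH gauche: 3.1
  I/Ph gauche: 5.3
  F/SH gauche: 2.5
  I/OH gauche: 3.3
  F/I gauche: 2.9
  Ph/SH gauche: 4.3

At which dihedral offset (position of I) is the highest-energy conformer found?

I at 0° (eclipsed): F–I eclipsed, OCH3–SH eclipsed, Ph–H eclipsed; 8.7 + 10.4 + 8.7 = 27.8 kJ/mol.
I at 60° (staggered): F–I gauche, OCH3–I gauche, OCH3–SH gauche, Ph–SH gauche; 2.9 + 3.5 + 3.1 + 4.3 = 13.8 kJ/mol.
I at 120° (eclipsed): F–H eclipsed, OCH3–I eclipsed, Ph–SH eclipsed; 5.1 + 10.3 + 14.0 = 29.4 kJ/mol.
I at 180° (staggered): F–SH gauche, OCH3–I gauche, Ph–I gauche, Ph–SH gauche; 2.5 + 3.5 + 5.3 + 4.3 = 15.6 kJ/mol.
I at 240° (eclipsed): F–SH eclipsed, OCH3–H eclipsed, Ph–I eclipsed; 8.9 + 5.3 + 16.2 = 30.4 kJ/mol.
I at 300° (staggered): F–I gauche, F–SH gauche, OCH3–SH gauche, Ph–I gauche; 2.9 + 2.5 + 3.1 + 5.3 = 13.8 kJ/mol.
The maximum (30.4 kJ/mol) occurs with I at 240°.

240°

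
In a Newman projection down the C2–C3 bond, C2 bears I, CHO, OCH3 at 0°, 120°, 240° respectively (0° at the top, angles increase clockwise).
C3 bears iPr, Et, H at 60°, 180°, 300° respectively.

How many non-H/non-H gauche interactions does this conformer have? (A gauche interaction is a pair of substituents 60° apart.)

4

Non-H gauche pairs: I(0°)/iPr(60°); CHO(120°)/iPr(60°); CHO(120°)/Et(180°); OCH3(240°)/Et(180°) — 4 interactions.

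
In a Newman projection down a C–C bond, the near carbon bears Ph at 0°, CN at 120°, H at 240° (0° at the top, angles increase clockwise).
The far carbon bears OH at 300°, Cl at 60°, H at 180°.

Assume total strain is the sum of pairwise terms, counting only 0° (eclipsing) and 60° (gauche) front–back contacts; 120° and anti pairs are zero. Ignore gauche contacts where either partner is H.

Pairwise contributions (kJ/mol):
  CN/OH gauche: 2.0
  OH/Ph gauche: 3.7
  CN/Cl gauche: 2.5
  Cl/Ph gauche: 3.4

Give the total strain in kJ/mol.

9.6 kJ/mol

This conformer (staggered): Ph(0°)/OH(300°) gauche 3.7; Ph(0°)/Cl(60°) gauche 3.4; CN(120°)/Cl(60°) gauche 2.5 → 9.6 kJ/mol.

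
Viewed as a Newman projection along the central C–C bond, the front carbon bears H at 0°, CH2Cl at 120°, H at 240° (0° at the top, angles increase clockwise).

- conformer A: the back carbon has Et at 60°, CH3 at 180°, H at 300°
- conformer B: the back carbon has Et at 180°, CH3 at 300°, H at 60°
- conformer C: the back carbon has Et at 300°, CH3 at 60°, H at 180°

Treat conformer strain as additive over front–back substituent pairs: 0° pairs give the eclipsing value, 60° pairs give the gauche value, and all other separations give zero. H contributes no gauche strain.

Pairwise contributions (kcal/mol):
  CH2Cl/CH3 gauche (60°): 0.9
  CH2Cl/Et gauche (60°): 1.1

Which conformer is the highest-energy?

A

A is staggered. CH2Cl at 120° is gauche with Et at 60° (1.1); CH2Cl at 120° is gauche with CH3 at 180° (0.9). Total 2.0 kcal/mol.
B is staggered. CH2Cl at 120° is gauche with Et at 180° (1.1). Total 1.1 kcal/mol.
C is staggered. CH2Cl at 120° is gauche with CH3 at 60° (0.9). Total 0.9 kcal/mol.
A has the highest total (2.0 kcal/mol).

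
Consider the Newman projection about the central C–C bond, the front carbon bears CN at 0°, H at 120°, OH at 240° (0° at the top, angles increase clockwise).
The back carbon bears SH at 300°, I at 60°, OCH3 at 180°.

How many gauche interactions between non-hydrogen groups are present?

Non-H gauche pairs: CN(0°)/SH(300°); CN(0°)/I(60°); OH(240°)/SH(300°); OH(240°)/OCH3(180°) — 4 interactions.

4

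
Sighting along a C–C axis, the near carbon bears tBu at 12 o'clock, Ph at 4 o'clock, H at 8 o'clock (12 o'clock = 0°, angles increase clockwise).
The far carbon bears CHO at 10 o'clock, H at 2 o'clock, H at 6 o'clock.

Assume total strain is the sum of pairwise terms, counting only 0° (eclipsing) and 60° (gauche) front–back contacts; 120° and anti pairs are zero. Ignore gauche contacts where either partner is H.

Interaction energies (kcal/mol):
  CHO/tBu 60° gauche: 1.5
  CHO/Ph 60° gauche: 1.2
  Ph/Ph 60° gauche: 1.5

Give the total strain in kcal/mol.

1.5 kcal/mol

This conformer (staggered): tBu–CHO gauche; 1.5 = 1.5 kcal/mol.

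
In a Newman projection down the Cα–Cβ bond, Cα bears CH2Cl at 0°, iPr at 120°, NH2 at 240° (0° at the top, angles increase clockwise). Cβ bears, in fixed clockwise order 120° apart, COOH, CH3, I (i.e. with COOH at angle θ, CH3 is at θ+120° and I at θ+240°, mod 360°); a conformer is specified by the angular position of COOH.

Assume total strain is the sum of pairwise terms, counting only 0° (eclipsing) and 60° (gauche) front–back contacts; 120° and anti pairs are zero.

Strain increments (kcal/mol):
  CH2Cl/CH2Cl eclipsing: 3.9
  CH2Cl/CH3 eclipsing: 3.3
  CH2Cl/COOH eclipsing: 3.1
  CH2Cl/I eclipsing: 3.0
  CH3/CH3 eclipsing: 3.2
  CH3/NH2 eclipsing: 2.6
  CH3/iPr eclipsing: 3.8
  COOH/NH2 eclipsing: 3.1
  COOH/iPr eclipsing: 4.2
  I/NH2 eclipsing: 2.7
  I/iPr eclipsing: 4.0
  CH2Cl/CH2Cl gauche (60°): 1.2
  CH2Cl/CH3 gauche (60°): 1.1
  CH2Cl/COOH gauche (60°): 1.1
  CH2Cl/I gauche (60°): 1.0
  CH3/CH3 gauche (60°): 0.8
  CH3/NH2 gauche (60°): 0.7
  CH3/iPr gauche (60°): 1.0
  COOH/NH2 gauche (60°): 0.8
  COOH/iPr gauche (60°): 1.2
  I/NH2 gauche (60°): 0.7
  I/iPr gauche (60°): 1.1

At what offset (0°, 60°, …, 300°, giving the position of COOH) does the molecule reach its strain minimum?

60°

COOH at 0° (eclipsed): CH2Cl–COOH eclipsed, iPr–CH3 eclipsed, NH2–I eclipsed; 3.1 + 3.8 + 2.7 = 9.6 kcal/mol.
COOH at 60° (staggered): CH2Cl–COOH gauche, CH2Cl–I gauche, iPr–COOH gauche, iPr–CH3 gauche, NH2–CH3 gauche, NH2–I gauche; 1.1 + 1.0 + 1.2 + 1.0 + 0.7 + 0.7 = 5.7 kcal/mol.
COOH at 120° (eclipsed): CH2Cl–I eclipsed, iPr–COOH eclipsed, NH2–CH3 eclipsed; 3.0 + 4.2 + 2.6 = 9.8 kcal/mol.
COOH at 180° (staggered): CH2Cl–CH3 gauche, CH2Cl–I gauche, iPr–COOH gauche, iPr–I gauche, NH2–COOH gauche, NH2–CH3 gauche; 1.1 + 1.0 + 1.2 + 1.1 + 0.8 + 0.7 = 5.9 kcal/mol.
COOH at 240° (eclipsed): CH2Cl–CH3 eclipsed, iPr–I eclipsed, NH2–COOH eclipsed; 3.3 + 4.0 + 3.1 = 10.4 kcal/mol.
COOH at 300° (staggered): CH2Cl–COOH gauche, CH2Cl–CH3 gauche, iPr–CH3 gauche, iPr–I gauche, NH2–COOH gauche, NH2–I gauche; 1.1 + 1.1 + 1.0 + 1.1 + 0.8 + 0.7 = 5.8 kcal/mol.
The minimum (5.7 kcal/mol) occurs with COOH at 60°.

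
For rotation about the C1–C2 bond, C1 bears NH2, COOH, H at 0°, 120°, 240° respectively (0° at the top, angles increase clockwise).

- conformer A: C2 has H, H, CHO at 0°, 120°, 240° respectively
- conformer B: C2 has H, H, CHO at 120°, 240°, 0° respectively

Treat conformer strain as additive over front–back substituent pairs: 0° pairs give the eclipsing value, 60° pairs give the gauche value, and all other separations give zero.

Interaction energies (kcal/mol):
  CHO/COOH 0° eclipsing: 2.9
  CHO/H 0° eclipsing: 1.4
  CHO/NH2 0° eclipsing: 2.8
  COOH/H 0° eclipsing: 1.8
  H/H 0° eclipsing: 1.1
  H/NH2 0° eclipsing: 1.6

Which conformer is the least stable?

A is eclipsed. NH2 at 0° is eclipsed with H at 0° (1.6); COOH at 120° is eclipsed with H at 120° (1.8); H at 240° is eclipsed with CHO at 240° (1.4). Total 4.8 kcal/mol.
B is eclipsed. NH2 at 0° is eclipsed with CHO at 0° (2.8); COOH at 120° is eclipsed with H at 120° (1.8); H at 240° is eclipsed with H at 240° (1.1). Total 5.7 kcal/mol.
B has the highest total (5.7 kcal/mol).

B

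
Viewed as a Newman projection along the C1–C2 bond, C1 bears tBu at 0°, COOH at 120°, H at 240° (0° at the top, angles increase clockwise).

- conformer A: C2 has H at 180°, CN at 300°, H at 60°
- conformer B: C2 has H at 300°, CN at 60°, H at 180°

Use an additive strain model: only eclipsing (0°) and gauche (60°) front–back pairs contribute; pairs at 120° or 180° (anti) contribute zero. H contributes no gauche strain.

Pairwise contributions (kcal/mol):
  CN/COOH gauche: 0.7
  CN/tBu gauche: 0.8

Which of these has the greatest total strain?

A is staggered. tBu at 0° is gauche with CN at 300° (0.8). Total 0.8 kcal/mol.
B is staggered. tBu at 0° is gauche with CN at 60° (0.8); COOH at 120° is gauche with CN at 60° (0.7). Total 1.5 kcal/mol.
B has the highest total (1.5 kcal/mol).

B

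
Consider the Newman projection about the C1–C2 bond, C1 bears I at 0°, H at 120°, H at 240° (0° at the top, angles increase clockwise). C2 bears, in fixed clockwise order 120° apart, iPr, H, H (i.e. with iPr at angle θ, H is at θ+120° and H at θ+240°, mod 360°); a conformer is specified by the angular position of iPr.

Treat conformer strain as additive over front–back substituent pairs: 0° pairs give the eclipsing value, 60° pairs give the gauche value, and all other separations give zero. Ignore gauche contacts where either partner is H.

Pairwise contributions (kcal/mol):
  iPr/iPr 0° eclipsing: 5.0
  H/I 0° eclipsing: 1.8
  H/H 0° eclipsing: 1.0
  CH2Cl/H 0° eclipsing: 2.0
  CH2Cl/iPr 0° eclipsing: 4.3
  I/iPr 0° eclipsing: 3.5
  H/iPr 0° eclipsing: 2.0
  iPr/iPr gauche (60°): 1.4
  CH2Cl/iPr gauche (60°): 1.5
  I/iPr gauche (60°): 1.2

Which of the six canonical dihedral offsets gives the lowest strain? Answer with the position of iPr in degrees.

iPr at 0° (eclipsed): I(0°)/iPr(0°) eclipsed 3.5; H(120°)/H(120°) eclipsed 1.0; H(240°)/H(240°) eclipsed 1.0 → 5.5 kcal/mol.
iPr at 60° (staggered): I(0°)/iPr(60°) gauche 1.2 → 1.2 kcal/mol.
iPr at 120° (eclipsed): I(0°)/H(0°) eclipsed 1.8; H(120°)/iPr(120°) eclipsed 2.0; H(240°)/H(240°) eclipsed 1.0 → 4.8 kcal/mol.
iPr at 180° (staggered): no non-H gauche contacts → 0.0 kcal/mol.
iPr at 240° (eclipsed): I(0°)/H(0°) eclipsed 1.8; H(120°)/H(120°) eclipsed 1.0; H(240°)/iPr(240°) eclipsed 2.0 → 4.8 kcal/mol.
iPr at 300° (staggered): I(0°)/iPr(300°) gauche 1.2 → 1.2 kcal/mol.
The minimum (0.0 kcal/mol) occurs with iPr at 180°.

180°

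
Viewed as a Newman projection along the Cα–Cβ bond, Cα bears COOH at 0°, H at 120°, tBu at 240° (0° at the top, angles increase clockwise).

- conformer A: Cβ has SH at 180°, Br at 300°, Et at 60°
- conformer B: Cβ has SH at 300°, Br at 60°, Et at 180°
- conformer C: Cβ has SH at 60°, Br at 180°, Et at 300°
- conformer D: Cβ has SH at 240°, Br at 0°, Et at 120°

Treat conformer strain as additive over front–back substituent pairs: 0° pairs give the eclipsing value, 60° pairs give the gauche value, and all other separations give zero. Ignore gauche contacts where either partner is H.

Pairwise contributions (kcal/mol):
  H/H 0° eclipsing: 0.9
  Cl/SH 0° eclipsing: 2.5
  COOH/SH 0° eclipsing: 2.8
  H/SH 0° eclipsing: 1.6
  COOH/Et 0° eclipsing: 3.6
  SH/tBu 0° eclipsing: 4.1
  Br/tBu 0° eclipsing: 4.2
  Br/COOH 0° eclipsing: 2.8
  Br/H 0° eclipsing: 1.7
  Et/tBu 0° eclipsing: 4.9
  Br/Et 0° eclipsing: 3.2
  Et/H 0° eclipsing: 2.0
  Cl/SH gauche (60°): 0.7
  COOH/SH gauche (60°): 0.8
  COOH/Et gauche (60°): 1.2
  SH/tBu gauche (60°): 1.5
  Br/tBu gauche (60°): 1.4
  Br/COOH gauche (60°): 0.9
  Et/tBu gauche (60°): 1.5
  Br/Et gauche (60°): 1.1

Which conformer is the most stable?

A (staggered): COOH(0°)/Br(300°) gauche 0.9; COOH(0°)/Et(60°) gauche 1.2; tBu(240°)/SH(180°) gauche 1.5; tBu(240°)/Br(300°) gauche 1.4 → 5.0 kcal/mol.
B (staggered): COOH(0°)/SH(300°) gauche 0.8; COOH(0°)/Br(60°) gauche 0.9; tBu(240°)/SH(300°) gauche 1.5; tBu(240°)/Et(180°) gauche 1.5 → 4.7 kcal/mol.
C (staggered): COOH(0°)/SH(60°) gauche 0.8; COOH(0°)/Et(300°) gauche 1.2; tBu(240°)/Br(180°) gauche 1.4; tBu(240°)/Et(300°) gauche 1.5 → 4.9 kcal/mol.
D (eclipsed): COOH(0°)/Br(0°) eclipsed 2.8; H(120°)/Et(120°) eclipsed 2.0; tBu(240°)/SH(240°) eclipsed 4.1 → 8.9 kcal/mol.
B has the lowest total (4.7 kcal/mol).

B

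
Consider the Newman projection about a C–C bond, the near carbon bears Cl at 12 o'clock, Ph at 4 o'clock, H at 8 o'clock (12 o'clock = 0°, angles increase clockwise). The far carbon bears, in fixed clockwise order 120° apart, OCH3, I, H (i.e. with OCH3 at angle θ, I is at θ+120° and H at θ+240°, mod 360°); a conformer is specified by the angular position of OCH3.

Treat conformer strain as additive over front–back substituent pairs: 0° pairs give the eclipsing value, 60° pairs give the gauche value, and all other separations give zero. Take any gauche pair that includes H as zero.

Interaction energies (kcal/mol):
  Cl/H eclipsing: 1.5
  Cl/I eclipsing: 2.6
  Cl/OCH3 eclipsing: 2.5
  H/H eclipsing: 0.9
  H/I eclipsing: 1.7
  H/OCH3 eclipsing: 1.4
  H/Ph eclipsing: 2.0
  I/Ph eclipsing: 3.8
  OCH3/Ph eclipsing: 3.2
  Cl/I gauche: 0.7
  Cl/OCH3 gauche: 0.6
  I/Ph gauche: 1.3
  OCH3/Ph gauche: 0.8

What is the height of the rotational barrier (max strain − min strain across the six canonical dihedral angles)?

OCH3 at 0° (eclipsed): Cl–OCH3 eclipsed, Ph–I eclipsed, H–H eclipsed; 2.5 + 3.8 + 0.9 = 7.2 kcal/mol.
OCH3 at 60° (staggered): Cl–OCH3 gauche, Ph–OCH3 gauche, Ph–I gauche; 0.6 + 0.8 + 1.3 = 2.7 kcal/mol.
OCH3 at 120° (eclipsed): Cl–H eclipsed, Ph–OCH3 eclipsed, H–I eclipsed; 1.5 + 3.2 + 1.7 = 6.4 kcal/mol.
OCH3 at 180° (staggered): Cl–I gauche, Ph–OCH3 gauche; 0.7 + 0.8 = 1.5 kcal/mol.
OCH3 at 240° (eclipsed): Cl–I eclipsed, Ph–H eclipsed, H–OCH3 eclipsed; 2.6 + 2.0 + 1.4 = 6.0 kcal/mol.
OCH3 at 300° (staggered): Cl–OCH3 gauche, Cl–I gauche, Ph–I gauche; 0.6 + 0.7 + 1.3 = 2.6 kcal/mol.
Max at 0° (7.2 kcal/mol), min at 180° (1.5 kcal/mol); barrier = 5.7 kcal/mol.

5.7 kcal/mol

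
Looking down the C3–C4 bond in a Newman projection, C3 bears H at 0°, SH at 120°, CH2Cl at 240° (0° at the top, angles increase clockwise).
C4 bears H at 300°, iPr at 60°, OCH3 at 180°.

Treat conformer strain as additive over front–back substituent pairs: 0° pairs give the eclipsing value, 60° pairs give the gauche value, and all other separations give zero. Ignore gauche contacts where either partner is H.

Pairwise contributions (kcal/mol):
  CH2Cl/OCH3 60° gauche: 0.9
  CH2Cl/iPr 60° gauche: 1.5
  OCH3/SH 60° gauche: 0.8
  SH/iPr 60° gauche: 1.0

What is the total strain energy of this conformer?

2.7 kcal/mol

This conformer (staggered): SH–iPr gauche, SH–OCH3 gauche, CH2Cl–OCH3 gauche; 1.0 + 0.8 + 0.9 = 2.7 kcal/mol.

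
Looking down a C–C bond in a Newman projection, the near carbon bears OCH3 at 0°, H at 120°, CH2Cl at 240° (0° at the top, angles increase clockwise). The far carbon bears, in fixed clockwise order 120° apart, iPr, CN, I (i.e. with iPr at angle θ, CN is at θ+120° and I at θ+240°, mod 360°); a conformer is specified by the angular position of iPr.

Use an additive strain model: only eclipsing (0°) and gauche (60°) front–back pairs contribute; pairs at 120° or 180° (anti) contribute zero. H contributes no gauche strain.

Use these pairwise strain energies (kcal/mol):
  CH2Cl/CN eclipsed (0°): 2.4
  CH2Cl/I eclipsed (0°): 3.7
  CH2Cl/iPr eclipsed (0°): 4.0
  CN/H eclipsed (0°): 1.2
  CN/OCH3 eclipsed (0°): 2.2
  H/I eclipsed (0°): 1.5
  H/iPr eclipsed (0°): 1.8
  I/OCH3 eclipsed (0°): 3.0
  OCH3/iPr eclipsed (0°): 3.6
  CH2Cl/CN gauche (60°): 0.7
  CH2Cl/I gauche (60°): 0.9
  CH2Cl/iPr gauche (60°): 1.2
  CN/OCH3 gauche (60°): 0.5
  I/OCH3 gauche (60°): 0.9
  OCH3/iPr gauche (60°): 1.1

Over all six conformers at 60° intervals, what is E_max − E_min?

5.2 kcal/mol

iPr at 0° (eclipsed): OCH3–iPr eclipsed, H–CN eclipsed, CH2Cl–I eclipsed; 3.6 + 1.2 + 3.7 = 8.5 kcal/mol.
iPr at 60° (staggered): OCH3–iPr gauche, OCH3–I gauche, CH2Cl–CN gauche, CH2Cl–I gauche; 1.1 + 0.9 + 0.7 + 0.9 = 3.6 kcal/mol.
iPr at 120° (eclipsed): OCH3–I eclipsed, H–iPr eclipsed, CH2Cl–CN eclipsed; 3.0 + 1.8 + 2.4 = 7.2 kcal/mol.
iPr at 180° (staggered): OCH3–CN gauche, OCH3–I gauche, CH2Cl–iPr gauche, CH2Cl–CN gauche; 0.5 + 0.9 + 1.2 + 0.7 = 3.3 kcal/mol.
iPr at 240° (eclipsed): OCH3–CN eclipsed, H–I eclipsed, CH2Cl–iPr eclipsed; 2.2 + 1.5 + 4.0 = 7.7 kcal/mol.
iPr at 300° (staggered): OCH3–iPr gauche, OCH3–CN gauche, CH2Cl–iPr gauche, CH2Cl–I gauche; 1.1 + 0.5 + 1.2 + 0.9 = 3.7 kcal/mol.
Max at 0° (8.5 kcal/mol), min at 180° (3.3 kcal/mol); barrier = 5.2 kcal/mol.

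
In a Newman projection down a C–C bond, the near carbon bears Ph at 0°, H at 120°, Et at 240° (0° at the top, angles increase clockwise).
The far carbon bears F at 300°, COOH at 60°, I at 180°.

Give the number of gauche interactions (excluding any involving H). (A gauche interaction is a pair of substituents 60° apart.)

Non-H gauche pairs: Ph(0°)/F(300°); Ph(0°)/COOH(60°); Et(240°)/F(300°); Et(240°)/I(180°) — 4 interactions.

4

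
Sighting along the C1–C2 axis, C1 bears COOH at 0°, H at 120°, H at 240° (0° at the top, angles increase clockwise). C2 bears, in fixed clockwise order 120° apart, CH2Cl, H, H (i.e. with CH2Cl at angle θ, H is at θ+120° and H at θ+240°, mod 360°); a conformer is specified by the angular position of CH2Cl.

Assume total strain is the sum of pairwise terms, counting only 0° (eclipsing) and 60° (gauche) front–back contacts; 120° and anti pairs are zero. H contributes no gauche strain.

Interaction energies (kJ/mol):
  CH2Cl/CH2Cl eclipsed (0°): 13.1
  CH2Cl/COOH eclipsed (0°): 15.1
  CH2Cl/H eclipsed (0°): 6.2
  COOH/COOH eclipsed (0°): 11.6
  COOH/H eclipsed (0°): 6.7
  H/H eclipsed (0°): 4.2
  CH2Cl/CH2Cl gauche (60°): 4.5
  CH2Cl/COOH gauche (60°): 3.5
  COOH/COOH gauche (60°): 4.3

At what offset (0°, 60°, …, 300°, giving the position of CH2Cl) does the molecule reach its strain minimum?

CH2Cl at 0° is eclipsed. COOH at 0° is eclipsed with CH2Cl at 0° (15.1); H at 120° is eclipsed with H at 120° (4.2); H at 240° is eclipsed with H at 240° (4.2). Total 23.5 kJ/mol.
CH2Cl at 60° is staggered. COOH at 0° is gauche with CH2Cl at 60° (3.5). Total 3.5 kJ/mol.
CH2Cl at 120° is eclipsed. COOH at 0° is eclipsed with H at 0° (6.7); H at 120° is eclipsed with CH2Cl at 120° (6.2); H at 240° is eclipsed with H at 240° (4.2). Total 17.1 kJ/mol.
CH2Cl at 180° (staggered): no non-H gauche contacts → 0.0 kJ/mol.
CH2Cl at 240° is eclipsed. COOH at 0° is eclipsed with H at 0° (6.7); H at 120° is eclipsed with H at 120° (4.2); H at 240° is eclipsed with CH2Cl at 240° (6.2). Total 17.1 kJ/mol.
CH2Cl at 300° is staggered. COOH at 0° is gauche with CH2Cl at 300° (3.5). Total 3.5 kJ/mol.
The minimum (0.0 kJ/mol) occurs with CH2Cl at 180°.

180°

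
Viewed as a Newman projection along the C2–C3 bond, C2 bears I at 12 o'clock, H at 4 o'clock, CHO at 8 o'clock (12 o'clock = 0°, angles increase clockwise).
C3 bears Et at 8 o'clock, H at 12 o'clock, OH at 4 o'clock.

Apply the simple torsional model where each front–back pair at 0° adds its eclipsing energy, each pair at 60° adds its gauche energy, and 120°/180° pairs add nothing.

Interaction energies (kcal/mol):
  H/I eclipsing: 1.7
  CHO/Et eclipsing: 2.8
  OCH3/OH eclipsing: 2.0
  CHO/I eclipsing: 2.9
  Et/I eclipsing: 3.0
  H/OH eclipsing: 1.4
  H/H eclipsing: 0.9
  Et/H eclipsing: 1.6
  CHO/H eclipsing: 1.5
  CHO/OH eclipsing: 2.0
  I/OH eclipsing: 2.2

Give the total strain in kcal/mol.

This conformer (eclipsed): I–H eclipsed, H–OH eclipsed, CHO–Et eclipsed; 1.7 + 1.4 + 2.8 = 5.9 kcal/mol.

5.9 kcal/mol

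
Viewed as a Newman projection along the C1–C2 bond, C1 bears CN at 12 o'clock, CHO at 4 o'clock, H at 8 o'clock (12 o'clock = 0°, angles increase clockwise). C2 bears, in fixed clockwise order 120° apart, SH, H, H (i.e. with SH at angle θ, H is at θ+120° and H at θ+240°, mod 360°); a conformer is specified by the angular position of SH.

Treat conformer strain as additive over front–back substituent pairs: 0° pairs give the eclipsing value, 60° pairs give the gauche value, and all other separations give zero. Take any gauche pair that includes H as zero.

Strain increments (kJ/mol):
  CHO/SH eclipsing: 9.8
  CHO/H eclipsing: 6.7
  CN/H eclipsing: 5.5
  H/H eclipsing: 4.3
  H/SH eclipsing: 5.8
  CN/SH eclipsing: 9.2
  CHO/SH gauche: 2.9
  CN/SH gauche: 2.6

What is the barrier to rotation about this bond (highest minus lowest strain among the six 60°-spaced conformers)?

SH at 0° (eclipsed): CN–SH eclipsed, CHO–H eclipsed, H–H eclipsed; 9.2 + 6.7 + 4.3 = 20.2 kJ/mol.
SH at 60° (staggered): CN–SH gauche, CHO–SH gauche; 2.6 + 2.9 = 5.5 kJ/mol.
SH at 120° (eclipsed): CN–H eclipsed, CHO–SH eclipsed, H–H eclipsed; 5.5 + 9.8 + 4.3 = 19.6 kJ/mol.
SH at 180° (staggered): CHO–SH gauche; 2.9 = 2.9 kJ/mol.
SH at 240° (eclipsed): CN–H eclipsed, CHO–H eclipsed, H–SH eclipsed; 5.5 + 6.7 + 5.8 = 18.0 kJ/mol.
SH at 300° (staggered): CN–SH gauche; 2.6 = 2.6 kJ/mol.
Max at 0° (20.2 kJ/mol), min at 300° (2.6 kJ/mol); barrier = 17.6 kJ/mol.

17.6 kJ/mol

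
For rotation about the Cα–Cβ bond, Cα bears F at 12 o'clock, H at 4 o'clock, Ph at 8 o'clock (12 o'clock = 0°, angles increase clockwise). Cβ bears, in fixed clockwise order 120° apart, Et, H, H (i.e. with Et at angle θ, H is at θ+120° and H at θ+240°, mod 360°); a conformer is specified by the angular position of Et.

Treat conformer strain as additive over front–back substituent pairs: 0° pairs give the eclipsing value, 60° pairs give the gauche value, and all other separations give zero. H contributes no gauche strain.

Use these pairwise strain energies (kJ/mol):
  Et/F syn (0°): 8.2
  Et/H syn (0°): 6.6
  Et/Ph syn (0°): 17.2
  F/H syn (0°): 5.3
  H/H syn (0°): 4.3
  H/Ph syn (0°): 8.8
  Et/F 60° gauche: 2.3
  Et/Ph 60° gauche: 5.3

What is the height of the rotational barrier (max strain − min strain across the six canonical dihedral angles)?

Et at 0° (eclipsed): F(0°)/Et(0°) eclipsed 8.2; H(120°)/H(120°) eclipsed 4.3; Ph(240°)/H(240°) eclipsed 8.8 → 21.3 kJ/mol.
Et at 60° (staggered): F(0°)/Et(60°) gauche 2.3 → 2.3 kJ/mol.
Et at 120° (eclipsed): F(0°)/H(0°) eclipsed 5.3; H(120°)/Et(120°) eclipsed 6.6; Ph(240°)/H(240°) eclipsed 8.8 → 20.7 kJ/mol.
Et at 180° (staggered): Ph(240°)/Et(180°) gauche 5.3 → 5.3 kJ/mol.
Et at 240° (eclipsed): F(0°)/H(0°) eclipsed 5.3; H(120°)/H(120°) eclipsed 4.3; Ph(240°)/Et(240°) eclipsed 17.2 → 26.8 kJ/mol.
Et at 300° (staggered): F(0°)/Et(300°) gauche 2.3; Ph(240°)/Et(300°) gauche 5.3 → 7.6 kJ/mol.
Max at 240° (26.8 kJ/mol), min at 60° (2.3 kJ/mol); barrier = 24.5 kJ/mol.

24.5 kJ/mol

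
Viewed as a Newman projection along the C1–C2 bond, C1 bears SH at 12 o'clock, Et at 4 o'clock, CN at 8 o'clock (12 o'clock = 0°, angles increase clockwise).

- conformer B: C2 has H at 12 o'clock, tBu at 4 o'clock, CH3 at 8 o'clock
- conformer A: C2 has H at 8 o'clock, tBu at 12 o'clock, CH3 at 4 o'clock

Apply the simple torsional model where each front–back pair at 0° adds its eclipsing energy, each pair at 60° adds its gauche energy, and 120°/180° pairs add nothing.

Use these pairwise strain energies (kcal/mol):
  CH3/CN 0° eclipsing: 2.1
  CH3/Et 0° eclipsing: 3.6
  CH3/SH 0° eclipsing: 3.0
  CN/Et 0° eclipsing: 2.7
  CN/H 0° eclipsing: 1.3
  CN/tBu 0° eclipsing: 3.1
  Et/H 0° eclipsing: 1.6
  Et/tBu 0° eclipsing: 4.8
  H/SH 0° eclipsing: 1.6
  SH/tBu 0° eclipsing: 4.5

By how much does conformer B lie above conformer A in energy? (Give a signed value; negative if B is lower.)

B (eclipsed): SH–H eclipsed, Et–tBu eclipsed, CN–CH3 eclipsed; 1.6 + 4.8 + 2.1 = 8.5 kcal/mol.
A (eclipsed): SH–tBu eclipsed, Et–CH3 eclipsed, CN–H eclipsed; 4.5 + 3.6 + 1.3 = 9.4 kcal/mol.
E(B) − E(A) = 8.5 − 9.4 = -0.9 kcal/mol.

-0.9 kcal/mol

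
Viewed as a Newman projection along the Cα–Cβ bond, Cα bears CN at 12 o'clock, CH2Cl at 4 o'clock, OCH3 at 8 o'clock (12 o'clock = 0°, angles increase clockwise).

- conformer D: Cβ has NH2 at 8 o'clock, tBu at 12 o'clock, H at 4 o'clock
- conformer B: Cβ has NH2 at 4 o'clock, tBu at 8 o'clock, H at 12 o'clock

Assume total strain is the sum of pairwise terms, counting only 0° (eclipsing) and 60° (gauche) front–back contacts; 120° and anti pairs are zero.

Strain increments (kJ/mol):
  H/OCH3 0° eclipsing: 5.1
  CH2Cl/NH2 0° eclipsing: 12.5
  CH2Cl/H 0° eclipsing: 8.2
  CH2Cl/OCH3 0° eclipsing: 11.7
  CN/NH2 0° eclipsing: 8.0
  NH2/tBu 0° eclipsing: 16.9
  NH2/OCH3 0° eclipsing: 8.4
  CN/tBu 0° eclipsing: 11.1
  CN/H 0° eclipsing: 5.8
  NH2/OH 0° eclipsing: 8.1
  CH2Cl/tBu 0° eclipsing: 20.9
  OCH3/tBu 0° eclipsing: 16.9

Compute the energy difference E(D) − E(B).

-7.5 kJ/mol

D (eclipsed): CN(0°)/tBu(0°) eclipsed 11.1; CH2Cl(120°)/H(120°) eclipsed 8.2; OCH3(240°)/NH2(240°) eclipsed 8.4 → 27.7 kJ/mol.
B (eclipsed): CN(0°)/H(0°) eclipsed 5.8; CH2Cl(120°)/NH2(120°) eclipsed 12.5; OCH3(240°)/tBu(240°) eclipsed 16.9 → 35.2 kJ/mol.
E(D) − E(B) = 27.7 − 35.2 = -7.5 kJ/mol.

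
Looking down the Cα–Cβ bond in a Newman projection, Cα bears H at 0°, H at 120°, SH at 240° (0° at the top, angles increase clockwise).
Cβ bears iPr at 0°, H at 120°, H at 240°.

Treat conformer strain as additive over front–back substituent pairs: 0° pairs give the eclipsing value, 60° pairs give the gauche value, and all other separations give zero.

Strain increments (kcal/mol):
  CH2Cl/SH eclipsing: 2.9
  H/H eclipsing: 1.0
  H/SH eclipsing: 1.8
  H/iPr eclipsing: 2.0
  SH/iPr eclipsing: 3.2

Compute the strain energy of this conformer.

4.8 kcal/mol

This conformer (eclipsed): H–iPr eclipsed, H–H eclipsed, SH–H eclipsed; 2.0 + 1.0 + 1.8 = 4.8 kcal/mol.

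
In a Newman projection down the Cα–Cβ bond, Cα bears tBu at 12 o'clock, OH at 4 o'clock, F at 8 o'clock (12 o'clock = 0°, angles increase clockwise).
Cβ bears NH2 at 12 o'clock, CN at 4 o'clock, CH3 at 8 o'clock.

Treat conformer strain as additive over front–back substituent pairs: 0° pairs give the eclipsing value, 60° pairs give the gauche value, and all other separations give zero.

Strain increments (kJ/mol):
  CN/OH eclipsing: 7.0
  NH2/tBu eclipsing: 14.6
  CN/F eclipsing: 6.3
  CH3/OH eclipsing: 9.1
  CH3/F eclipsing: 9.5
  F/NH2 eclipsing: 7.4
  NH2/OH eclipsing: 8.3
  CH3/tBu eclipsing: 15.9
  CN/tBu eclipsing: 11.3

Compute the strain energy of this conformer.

31.1 kJ/mol

This conformer (eclipsed): tBu–NH2 eclipsed, OH–CN eclipsed, F–CH3 eclipsed; 14.6 + 7.0 + 9.5 = 31.1 kJ/mol.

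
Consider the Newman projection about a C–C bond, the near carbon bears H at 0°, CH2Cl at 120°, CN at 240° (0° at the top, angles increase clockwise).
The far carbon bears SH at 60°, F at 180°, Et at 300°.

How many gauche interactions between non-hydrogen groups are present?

4

Non-H gauche pairs: CH2Cl(120°)/SH(60°); CH2Cl(120°)/F(180°); CN(240°)/F(180°); CN(240°)/Et(300°) — 4 interactions.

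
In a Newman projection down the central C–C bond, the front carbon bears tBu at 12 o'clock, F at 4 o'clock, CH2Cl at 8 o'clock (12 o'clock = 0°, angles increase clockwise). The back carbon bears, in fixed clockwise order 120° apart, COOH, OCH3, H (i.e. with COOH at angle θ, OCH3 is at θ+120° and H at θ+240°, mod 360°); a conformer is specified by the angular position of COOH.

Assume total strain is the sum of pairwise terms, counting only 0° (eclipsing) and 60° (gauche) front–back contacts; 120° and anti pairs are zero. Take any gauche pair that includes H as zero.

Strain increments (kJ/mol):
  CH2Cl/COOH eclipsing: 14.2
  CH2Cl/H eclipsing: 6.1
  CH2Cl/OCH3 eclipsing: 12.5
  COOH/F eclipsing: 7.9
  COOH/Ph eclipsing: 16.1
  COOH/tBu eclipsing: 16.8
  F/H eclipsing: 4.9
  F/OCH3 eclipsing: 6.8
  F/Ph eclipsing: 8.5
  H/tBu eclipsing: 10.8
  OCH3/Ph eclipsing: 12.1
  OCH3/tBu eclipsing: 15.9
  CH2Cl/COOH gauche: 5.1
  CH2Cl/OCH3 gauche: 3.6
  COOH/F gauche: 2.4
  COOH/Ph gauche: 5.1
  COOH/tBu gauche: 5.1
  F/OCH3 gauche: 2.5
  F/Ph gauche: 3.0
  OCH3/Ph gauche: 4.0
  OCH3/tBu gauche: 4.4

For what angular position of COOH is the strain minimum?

60°

COOH at 0° (eclipsed): tBu–COOH eclipsed, F–OCH3 eclipsed, CH2Cl–H eclipsed; 16.8 + 6.8 + 6.1 = 29.7 kJ/mol.
COOH at 60° (staggered): tBu–COOH gauche, F–COOH gauche, F–OCH3 gauche, CH2Cl–OCH3 gauche; 5.1 + 2.4 + 2.5 + 3.6 = 13.6 kJ/mol.
COOH at 120° (eclipsed): tBu–H eclipsed, F–COOH eclipsed, CH2Cl–OCH3 eclipsed; 10.8 + 7.9 + 12.5 = 31.2 kJ/mol.
COOH at 180° (staggered): tBu–OCH3 gauche, F–COOH gauche, CH2Cl–COOH gauche, CH2Cl–OCH3 gauche; 4.4 + 2.4 + 5.1 + 3.6 = 15.5 kJ/mol.
COOH at 240° (eclipsed): tBu–OCH3 eclipsed, F–H eclipsed, CH2Cl–COOH eclipsed; 15.9 + 4.9 + 14.2 = 35.0 kJ/mol.
COOH at 300° (staggered): tBu–COOH gauche, tBu–OCH3 gauche, F–OCH3 gauche, CH2Cl–COOH gauche; 5.1 + 4.4 + 2.5 + 5.1 = 17.1 kJ/mol.
The minimum (13.6 kJ/mol) occurs with COOH at 60°.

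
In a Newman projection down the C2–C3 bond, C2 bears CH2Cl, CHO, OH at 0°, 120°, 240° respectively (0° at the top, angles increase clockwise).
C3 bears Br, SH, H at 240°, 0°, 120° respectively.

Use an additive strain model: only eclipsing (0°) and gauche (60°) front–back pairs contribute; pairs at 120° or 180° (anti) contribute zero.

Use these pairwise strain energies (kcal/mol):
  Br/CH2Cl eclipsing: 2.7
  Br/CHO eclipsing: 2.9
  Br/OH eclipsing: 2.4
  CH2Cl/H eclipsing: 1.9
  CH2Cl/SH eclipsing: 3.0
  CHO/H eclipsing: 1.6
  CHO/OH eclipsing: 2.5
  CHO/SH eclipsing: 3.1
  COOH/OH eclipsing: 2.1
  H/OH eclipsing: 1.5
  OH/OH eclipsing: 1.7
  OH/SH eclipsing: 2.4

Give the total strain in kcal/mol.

7.0 kcal/mol

This conformer (eclipsed): CH2Cl–SH eclipsed, CHO–H eclipsed, OH–Br eclipsed; 3.0 + 1.6 + 2.4 = 7.0 kcal/mol.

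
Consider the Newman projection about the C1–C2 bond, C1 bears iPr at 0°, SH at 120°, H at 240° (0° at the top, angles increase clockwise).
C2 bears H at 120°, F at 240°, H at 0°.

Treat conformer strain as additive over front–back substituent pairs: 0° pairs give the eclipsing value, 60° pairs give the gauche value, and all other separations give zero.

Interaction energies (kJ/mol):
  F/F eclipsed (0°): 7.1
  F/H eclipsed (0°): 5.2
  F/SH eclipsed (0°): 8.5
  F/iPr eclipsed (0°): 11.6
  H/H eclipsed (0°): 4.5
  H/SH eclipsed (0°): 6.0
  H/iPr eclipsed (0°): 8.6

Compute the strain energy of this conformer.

This conformer is eclipsed. iPr at 0° is eclipsed with H at 0° (8.6); SH at 120° is eclipsed with H at 120° (6.0); H at 240° is eclipsed with F at 240° (5.2). Total 19.8 kJ/mol.

19.8 kJ/mol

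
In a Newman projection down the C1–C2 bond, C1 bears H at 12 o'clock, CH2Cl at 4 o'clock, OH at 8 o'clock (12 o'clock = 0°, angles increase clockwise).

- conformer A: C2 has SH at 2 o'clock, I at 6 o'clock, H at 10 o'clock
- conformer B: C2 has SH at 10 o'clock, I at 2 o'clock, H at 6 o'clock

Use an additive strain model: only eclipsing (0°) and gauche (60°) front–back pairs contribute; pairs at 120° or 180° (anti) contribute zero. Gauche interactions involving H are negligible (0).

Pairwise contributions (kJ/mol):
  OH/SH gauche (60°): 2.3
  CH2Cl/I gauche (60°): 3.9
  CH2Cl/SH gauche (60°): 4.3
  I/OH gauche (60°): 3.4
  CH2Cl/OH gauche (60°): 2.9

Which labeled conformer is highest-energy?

A

A (staggered): CH2Cl(120°)/SH(60°) gauche 4.3; CH2Cl(120°)/I(180°) gauche 3.9; OH(240°)/I(180°) gauche 3.4 → 11.6 kJ/mol.
B (staggered): CH2Cl(120°)/I(60°) gauche 3.9; OH(240°)/SH(300°) gauche 2.3 → 6.2 kJ/mol.
A has the highest total (11.6 kJ/mol).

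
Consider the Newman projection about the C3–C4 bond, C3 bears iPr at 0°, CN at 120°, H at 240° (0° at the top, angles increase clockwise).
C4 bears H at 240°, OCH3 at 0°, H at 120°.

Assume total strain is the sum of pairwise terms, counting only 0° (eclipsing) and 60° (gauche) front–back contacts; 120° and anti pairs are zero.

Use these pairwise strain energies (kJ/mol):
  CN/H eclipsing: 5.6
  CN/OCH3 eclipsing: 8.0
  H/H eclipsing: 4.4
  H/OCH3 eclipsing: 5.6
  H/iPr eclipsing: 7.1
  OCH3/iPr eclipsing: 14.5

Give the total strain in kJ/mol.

This conformer (eclipsed): iPr–OCH3 eclipsed, CN–H eclipsed, H–H eclipsed; 14.5 + 5.6 + 4.4 = 24.5 kJ/mol.

24.5 kJ/mol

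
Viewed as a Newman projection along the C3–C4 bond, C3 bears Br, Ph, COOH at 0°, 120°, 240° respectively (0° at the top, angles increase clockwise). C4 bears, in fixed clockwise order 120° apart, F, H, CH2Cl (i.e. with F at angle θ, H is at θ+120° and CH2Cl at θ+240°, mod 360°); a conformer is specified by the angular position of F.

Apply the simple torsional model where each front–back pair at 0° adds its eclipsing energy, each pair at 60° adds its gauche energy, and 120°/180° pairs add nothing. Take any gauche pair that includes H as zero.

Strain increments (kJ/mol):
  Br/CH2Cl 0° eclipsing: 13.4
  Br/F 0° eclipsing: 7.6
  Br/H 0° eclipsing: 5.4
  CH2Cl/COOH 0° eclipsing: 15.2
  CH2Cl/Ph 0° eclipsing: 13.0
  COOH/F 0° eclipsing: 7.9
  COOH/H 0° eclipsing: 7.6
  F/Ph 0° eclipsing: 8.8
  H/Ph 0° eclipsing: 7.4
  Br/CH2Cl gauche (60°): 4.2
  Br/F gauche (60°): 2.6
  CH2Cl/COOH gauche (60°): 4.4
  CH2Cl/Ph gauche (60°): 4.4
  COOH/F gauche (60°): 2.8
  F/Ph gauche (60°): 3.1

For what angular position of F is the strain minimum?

F at 0° is eclipsed. Br at 0° is eclipsed with F at 0° (7.6); Ph at 120° is eclipsed with H at 120° (7.4); COOH at 240° is eclipsed with CH2Cl at 240° (15.2). Total 30.2 kJ/mol.
F at 60° is staggered. Br at 0° is gauche with F at 60° (2.6); Br at 0° is gauche with CH2Cl at 300° (4.2); Ph at 120° is gauche with F at 60° (3.1); COOH at 240° is gauche with CH2Cl at 300° (4.4). Total 14.3 kJ/mol.
F at 120° is eclipsed. Br at 0° is eclipsed with CH2Cl at 0° (13.4); Ph at 120° is eclipsed with F at 120° (8.8); COOH at 240° is eclipsed with H at 240° (7.6). Total 29.8 kJ/mol.
F at 180° is staggered. Br at 0° is gauche with CH2Cl at 60° (4.2); Ph at 120° is gauche with F at 180° (3.1); Ph at 120° is gauche with CH2Cl at 60° (4.4); COOH at 240° is gauche with F at 180° (2.8). Total 14.5 kJ/mol.
F at 240° is eclipsed. Br at 0° is eclipsed with H at 0° (5.4); Ph at 120° is eclipsed with CH2Cl at 120° (13.0); COOH at 240° is eclipsed with F at 240° (7.9). Total 26.3 kJ/mol.
F at 300° is staggered. Br at 0° is gauche with F at 300° (2.6); Ph at 120° is gauche with CH2Cl at 180° (4.4); COOH at 240° is gauche with F at 300° (2.8); COOH at 240° is gauche with CH2Cl at 180° (4.4). Total 14.2 kJ/mol.
The minimum (14.2 kJ/mol) occurs with F at 300°.

300°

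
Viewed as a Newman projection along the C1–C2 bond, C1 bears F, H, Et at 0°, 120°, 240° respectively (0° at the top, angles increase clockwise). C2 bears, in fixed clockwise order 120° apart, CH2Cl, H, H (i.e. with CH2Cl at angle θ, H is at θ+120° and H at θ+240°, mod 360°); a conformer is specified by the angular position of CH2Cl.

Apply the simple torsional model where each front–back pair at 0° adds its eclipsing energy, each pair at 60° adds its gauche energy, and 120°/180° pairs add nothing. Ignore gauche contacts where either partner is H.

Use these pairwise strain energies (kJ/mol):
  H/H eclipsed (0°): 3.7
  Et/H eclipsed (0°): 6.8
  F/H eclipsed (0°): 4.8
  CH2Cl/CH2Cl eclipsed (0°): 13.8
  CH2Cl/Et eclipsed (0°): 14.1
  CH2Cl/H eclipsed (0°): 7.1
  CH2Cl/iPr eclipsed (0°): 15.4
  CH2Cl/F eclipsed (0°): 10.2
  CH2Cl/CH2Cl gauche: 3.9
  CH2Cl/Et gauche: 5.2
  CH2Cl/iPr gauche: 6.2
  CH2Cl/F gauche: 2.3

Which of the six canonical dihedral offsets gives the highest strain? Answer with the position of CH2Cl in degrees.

CH2Cl at 0° is eclipsed. F at 0° is eclipsed with CH2Cl at 0° (10.2); H at 120° is eclipsed with H at 120° (3.7); Et at 240° is eclipsed with H at 240° (6.8). Total 20.7 kJ/mol.
CH2Cl at 60° is staggered. F at 0° is gauche with CH2Cl at 60° (2.3). Total 2.3 kJ/mol.
CH2Cl at 120° is eclipsed. F at 0° is eclipsed with H at 0° (4.8); H at 120° is eclipsed with CH2Cl at 120° (7.1); Et at 240° is eclipsed with H at 240° (6.8). Total 18.7 kJ/mol.
CH2Cl at 180° is staggered. Et at 240° is gauche with CH2Cl at 180° (5.2). Total 5.2 kJ/mol.
CH2Cl at 240° is eclipsed. F at 0° is eclipsed with H at 0° (4.8); H at 120° is eclipsed with H at 120° (3.7); Et at 240° is eclipsed with CH2Cl at 240° (14.1). Total 22.6 kJ/mol.
CH2Cl at 300° is staggered. F at 0° is gauche with CH2Cl at 300° (2.3); Et at 240° is gauche with CH2Cl at 300° (5.2). Total 7.5 kJ/mol.
The maximum (22.6 kJ/mol) occurs with CH2Cl at 240°.

240°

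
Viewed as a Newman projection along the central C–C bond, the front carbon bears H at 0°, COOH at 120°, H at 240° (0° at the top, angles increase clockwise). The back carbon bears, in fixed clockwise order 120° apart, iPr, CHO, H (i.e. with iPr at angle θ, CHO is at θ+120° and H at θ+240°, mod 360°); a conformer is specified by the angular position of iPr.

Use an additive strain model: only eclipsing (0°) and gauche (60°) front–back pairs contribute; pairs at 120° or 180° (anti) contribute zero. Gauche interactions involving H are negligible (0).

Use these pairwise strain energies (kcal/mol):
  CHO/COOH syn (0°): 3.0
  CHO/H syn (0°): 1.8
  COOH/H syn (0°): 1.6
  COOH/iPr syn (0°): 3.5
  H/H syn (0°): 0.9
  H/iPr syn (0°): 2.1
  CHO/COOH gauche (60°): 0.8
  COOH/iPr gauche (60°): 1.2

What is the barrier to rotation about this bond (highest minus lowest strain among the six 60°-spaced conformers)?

5.4 kcal/mol

iPr at 0° (eclipsed): H(0°)/iPr(0°) eclipsed 2.1; COOH(120°)/CHO(120°) eclipsed 3.0; H(240°)/H(240°) eclipsed 0.9 → 6.0 kcal/mol.
iPr at 60° (staggered): COOH(120°)/iPr(60°) gauche 1.2; COOH(120°)/CHO(180°) gauche 0.8 → 2.0 kcal/mol.
iPr at 120° (eclipsed): H(0°)/H(0°) eclipsed 0.9; COOH(120°)/iPr(120°) eclipsed 3.5; H(240°)/CHO(240°) eclipsed 1.8 → 6.2 kcal/mol.
iPr at 180° (staggered): COOH(120°)/iPr(180°) gauche 1.2 → 1.2 kcal/mol.
iPr at 240° (eclipsed): H(0°)/CHO(0°) eclipsed 1.8; COOH(120°)/H(120°) eclipsed 1.6; H(240°)/iPr(240°) eclipsed 2.1 → 5.5 kcal/mol.
iPr at 300° (staggered): COOH(120°)/CHO(60°) gauche 0.8 → 0.8 kcal/mol.
Max at 120° (6.2 kcal/mol), min at 300° (0.8 kcal/mol); barrier = 5.4 kcal/mol.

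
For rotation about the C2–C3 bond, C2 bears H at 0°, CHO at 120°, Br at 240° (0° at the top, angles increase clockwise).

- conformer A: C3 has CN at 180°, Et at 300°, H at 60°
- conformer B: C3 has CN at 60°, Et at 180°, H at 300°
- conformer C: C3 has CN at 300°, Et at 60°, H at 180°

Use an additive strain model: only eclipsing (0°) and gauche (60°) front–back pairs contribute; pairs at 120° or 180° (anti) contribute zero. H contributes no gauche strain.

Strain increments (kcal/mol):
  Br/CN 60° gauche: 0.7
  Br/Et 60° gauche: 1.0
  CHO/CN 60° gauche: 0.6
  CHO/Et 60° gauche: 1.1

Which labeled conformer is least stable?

B

A (staggered): CHO(120°)/CN(180°) gauche 0.6; Br(240°)/CN(180°) gauche 0.7; Br(240°)/Et(300°) gauche 1.0 → 2.3 kcal/mol.
B (staggered): CHO(120°)/CN(60°) gauche 0.6; CHO(120°)/Et(180°) gauche 1.1; Br(240°)/Et(180°) gauche 1.0 → 2.7 kcal/mol.
C (staggered): CHO(120°)/Et(60°) gauche 1.1; Br(240°)/CN(300°) gauche 0.7 → 1.8 kcal/mol.
B has the highest total (2.7 kcal/mol).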